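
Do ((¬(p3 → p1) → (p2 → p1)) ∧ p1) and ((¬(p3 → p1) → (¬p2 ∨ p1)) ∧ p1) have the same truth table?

p1 | p2 | p3 | φ | ψ
-- | -- | -- | - | -
0  | 0  | 0  | 0 | 0
0  | 0  | 1  | 0 | 0
0  | 1  | 0  | 0 | 0
0  | 1  | 1  | 0 | 0
1  | 0  | 0  | 1 | 1
1  | 0  | 1  | 1 | 1
1  | 1  | 0  | 1 | 1
1  | 1  | 1  | 1 | 1
The columns for φ and ψ agree on every row, so they are logically equivalent.

equivalent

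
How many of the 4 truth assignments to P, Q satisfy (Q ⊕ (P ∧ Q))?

P | Q | (P ∧ Q) | (Q ⊕ (P ∧ Q))
- | - | ------- | -------------
T | T |    T    |       F      
T | F |    F    |       F      
F | T |    F    |       T      
F | F |    F    |       F      
The formula is true on 1 of the 4 rows.

1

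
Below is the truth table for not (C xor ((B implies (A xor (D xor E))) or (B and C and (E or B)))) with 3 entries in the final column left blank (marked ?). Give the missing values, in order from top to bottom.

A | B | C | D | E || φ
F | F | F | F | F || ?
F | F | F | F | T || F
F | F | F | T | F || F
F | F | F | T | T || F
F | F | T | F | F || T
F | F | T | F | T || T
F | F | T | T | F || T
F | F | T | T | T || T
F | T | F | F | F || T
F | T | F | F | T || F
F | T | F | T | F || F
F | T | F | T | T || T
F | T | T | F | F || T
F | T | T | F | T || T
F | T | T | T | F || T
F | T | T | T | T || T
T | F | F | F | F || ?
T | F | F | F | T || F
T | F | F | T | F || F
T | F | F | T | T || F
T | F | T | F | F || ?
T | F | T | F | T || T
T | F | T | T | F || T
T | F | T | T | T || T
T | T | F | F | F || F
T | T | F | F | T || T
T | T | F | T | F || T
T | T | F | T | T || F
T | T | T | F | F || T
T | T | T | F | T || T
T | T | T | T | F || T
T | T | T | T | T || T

Row A=F, B=F, C=F, D=F, E=F: ((B implies (A xor (D xor E))) or (B and C and (E or B))) = T, (C xor ((B implies (A xor (D xor E))) or (B and C and (E or B)))) = T, so the formula = F.
Row A=T, B=F, C=F, D=F, E=F: ((B implies (A xor (D xor E))) or (B and C and (E or B))) = T, (C xor ((B implies (A xor (D xor E))) or (B and C and (E or B)))) = T, so the formula = F.
Row A=T, B=F, C=T, D=F, E=F: ((B implies (A xor (D xor E))) or (B and C and (E or B))) = T, (C xor ((B implies (A xor (D xor E))) or (B and C and (E or B)))) = F, so the formula = T.

F, F, T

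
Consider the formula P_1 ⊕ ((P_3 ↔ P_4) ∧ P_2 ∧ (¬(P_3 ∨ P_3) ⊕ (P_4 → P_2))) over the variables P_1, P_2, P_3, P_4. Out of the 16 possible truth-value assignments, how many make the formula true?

P_1  P_2  P_3  P_4  |  (P_3 ↔ P_4)  (P_3 ∨ P_3)  ¬(P_3 ∨ P_3)  (P_4 → P_2)  (¬(P_3 ∨ P_3) ⊕ (P_4 → P_2))  φ
 F    F    F    F   |       T            F            T             T                    F                F
 F    F    F    T   |       F            F            T             F                    T                F
 F    F    T    F   |       F            T            F             T                    T                F
 F    F    T    T   |       T            T            F             F                    F                F
 F    T    F    F   |       T            F            T             T                    F                F
 F    T    F    T   |       F            F            T             T                    F                F
 F    T    T    F   |       F            T            F             T                    T                F
 F    T    T    T   |       T            T            F             T                    T                T
 T    F    F    F   |       T            F            T             T                    F                T
 T    F    F    T   |       F            F            T             F                    T                T
 T    F    T    F   |       F            T            F             T                    T                T
 T    F    T    T   |       T            T            F             F                    F                T
 T    T    F    F   |       T            F            T             T                    F                T
 T    T    F    T   |       F            F            T             T                    F                T
 T    T    T    F   |       F            T            F             T                    T                T
 T    T    T    T   |       T            T            F             T                    T                F
The formula is true on 8 of the 16 rows.

8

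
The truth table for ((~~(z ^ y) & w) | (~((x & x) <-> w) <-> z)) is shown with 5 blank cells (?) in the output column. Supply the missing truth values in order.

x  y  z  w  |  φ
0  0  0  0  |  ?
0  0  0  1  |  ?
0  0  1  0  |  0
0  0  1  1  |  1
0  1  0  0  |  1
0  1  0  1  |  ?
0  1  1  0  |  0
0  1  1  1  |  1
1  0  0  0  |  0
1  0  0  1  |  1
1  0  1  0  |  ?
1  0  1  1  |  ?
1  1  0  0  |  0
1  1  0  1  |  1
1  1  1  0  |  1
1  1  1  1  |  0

1, 0, 1, 1, 1

Row x=0, y=0, z=0, w=0: (~~(z ^ y) & w) = 0, (~((x & x) <-> w) <-> z) = 1, so the formula = 1.
Row x=0, y=0, z=0, w=1: (~~(z ^ y) & w) = 0, (~((x & x) <-> w) <-> z) = 0, so the formula = 0.
Row x=0, y=1, z=0, w=1: (~~(z ^ y) & w) = 1, (~((x & x) <-> w) <-> z) = 0, so the formula = 1.
Row x=1, y=0, z=1, w=0: (~~(z ^ y) & w) = 0, (~((x & x) <-> w) <-> z) = 1, so the formula = 1.
Row x=1, y=0, z=1, w=1: (~~(z ^ y) & w) = 1, (~((x & x) <-> w) <-> z) = 0, so the formula = 1.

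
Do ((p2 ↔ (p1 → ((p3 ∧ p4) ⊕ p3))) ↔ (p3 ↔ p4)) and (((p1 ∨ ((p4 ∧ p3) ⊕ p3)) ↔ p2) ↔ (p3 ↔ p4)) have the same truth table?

not equivalent

p1 | p2 | p3 | p4 || φ | ψ
F  | F  | F  | F  || F | T
F  | F  | F  | T  || T | F
F  | F  | T  | F  || T | T
F  | F  | T  | T  || F | T
F  | T  | F  | F  || T | F
F  | T  | F  | T  || F | T
F  | T  | T  | F  || F | F
F  | T  | T  | T  || T | F
T  | F  | F  | F  || T | F
T  | F  | F  | T  || F | T
T  | F  | T  | F  || T | T
T  | F  | T  | T  || T | F
T  | T  | F  | F  || F | T
T  | T  | F  | T  || T | F
T  | T  | T  | F  || F | F
T  | T  | T  | T  || F | T
The columns differ at p1=F, p2=F, p3=F, p4=F (φ=F, ψ=T), so they are not equivalent.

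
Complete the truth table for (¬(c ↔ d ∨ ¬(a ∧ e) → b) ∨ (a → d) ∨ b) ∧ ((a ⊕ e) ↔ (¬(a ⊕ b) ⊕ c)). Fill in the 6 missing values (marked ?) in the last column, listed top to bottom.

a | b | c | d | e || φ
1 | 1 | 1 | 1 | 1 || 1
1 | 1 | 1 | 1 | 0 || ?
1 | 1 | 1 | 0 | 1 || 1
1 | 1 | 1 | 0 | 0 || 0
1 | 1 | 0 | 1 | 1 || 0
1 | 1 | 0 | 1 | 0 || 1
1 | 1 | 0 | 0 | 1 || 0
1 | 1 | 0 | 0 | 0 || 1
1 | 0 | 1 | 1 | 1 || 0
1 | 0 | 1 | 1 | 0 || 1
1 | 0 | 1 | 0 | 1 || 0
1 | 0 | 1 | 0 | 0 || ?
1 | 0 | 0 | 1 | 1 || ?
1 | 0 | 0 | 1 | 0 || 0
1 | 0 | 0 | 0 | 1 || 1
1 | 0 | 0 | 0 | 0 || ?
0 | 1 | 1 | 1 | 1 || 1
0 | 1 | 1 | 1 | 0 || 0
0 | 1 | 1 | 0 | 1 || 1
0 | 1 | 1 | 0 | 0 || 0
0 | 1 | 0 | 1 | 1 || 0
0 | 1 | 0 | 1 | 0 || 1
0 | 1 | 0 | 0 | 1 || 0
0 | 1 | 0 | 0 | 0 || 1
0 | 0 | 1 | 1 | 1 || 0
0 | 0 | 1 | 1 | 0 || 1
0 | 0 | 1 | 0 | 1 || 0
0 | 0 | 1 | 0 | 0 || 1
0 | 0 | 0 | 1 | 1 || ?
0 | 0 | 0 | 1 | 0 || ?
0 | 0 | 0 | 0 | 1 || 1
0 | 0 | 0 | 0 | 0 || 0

0, 1, 1, 0, 1, 0

Row a=1, b=1, c=1, d=1, e=0: (¬(c ↔ d ∨ ¬(a ∧ e) → b) ∨ (a → d) ∨ b) = 1, ((a ⊕ e) ↔ (¬(a ⊕ b) ⊕ c)) = 0, so the formula = 0.
Row a=1, b=0, c=1, d=0, e=0: (¬(c ↔ d ∨ ¬(a ∧ e) → b) ∨ (a → d) ∨ b) = 1, ((a ⊕ e) ↔ (¬(a ⊕ b) ⊕ c)) = 1, so the formula = 1.
Row a=1, b=0, c=0, d=1, e=1: (¬(c ↔ d ∨ ¬(a ∧ e) → b) ∨ (a → d) ∨ b) = 1, ((a ⊕ e) ↔ (¬(a ⊕ b) ⊕ c)) = 1, so the formula = 1.
Row a=1, b=0, c=0, d=0, e=0: (¬(c ↔ d ∨ ¬(a ∧ e) → b) ∨ (a → d) ∨ b) = 0, ((a ⊕ e) ↔ (¬(a ⊕ b) ⊕ c)) = 0, so the formula = 0.
Row a=0, b=0, c=0, d=1, e=1: (¬(c ↔ d ∨ ¬(a ∧ e) → b) ∨ (a → d) ∨ b) = 1, ((a ⊕ e) ↔ (¬(a ⊕ b) ⊕ c)) = 1, so the formula = 1.
Row a=0, b=0, c=0, d=1, e=0: (¬(c ↔ d ∨ ¬(a ∧ e) → b) ∨ (a → d) ∨ b) = 1, ((a ⊕ e) ↔ (¬(a ⊕ b) ⊕ c)) = 0, so the formula = 0.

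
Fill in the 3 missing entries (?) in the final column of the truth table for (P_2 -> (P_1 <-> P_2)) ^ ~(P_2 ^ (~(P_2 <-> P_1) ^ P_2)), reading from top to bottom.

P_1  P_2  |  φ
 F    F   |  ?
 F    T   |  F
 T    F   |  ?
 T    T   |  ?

F, T, F

Row P_1=F, P_2=F: (P_2 -> (P_1 <-> P_2)) = T, ~(P_2 ^ (~(P_2 <-> P_1) ^ P_2)) = T, so the formula = F.
Row P_1=T, P_2=F: (P_2 -> (P_1 <-> P_2)) = T, ~(P_2 ^ (~(P_2 <-> P_1) ^ P_2)) = F, so the formula = T.
Row P_1=T, P_2=T: (P_2 -> (P_1 <-> P_2)) = T, ~(P_2 ^ (~(P_2 <-> P_1) ^ P_2)) = T, so the formula = F.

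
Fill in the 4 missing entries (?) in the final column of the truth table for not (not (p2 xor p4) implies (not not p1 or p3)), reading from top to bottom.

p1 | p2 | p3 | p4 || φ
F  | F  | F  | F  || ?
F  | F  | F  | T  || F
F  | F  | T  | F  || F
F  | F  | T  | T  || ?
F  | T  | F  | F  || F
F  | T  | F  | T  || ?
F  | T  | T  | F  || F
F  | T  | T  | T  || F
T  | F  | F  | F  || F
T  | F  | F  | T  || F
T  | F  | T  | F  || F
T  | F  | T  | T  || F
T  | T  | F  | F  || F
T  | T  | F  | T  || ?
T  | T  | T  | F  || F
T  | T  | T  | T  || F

T, F, T, F

Row p1=F, p2=F, p3=F, p4=F: not (p2 xor p4) = T, (not not p1 or p3) = F, (not (p2 xor p4) implies (not not p1 or p3)) = F, so the formula = T.
Row p1=F, p2=F, p3=T, p4=T: not (p2 xor p4) = F, (not not p1 or p3) = T, (not (p2 xor p4) implies (not not p1 or p3)) = T, so the formula = F.
Row p1=F, p2=T, p3=F, p4=T: not (p2 xor p4) = T, (not not p1 or p3) = F, (not (p2 xor p4) implies (not not p1 or p3)) = F, so the formula = T.
Row p1=T, p2=T, p3=F, p4=T: not (p2 xor p4) = T, (not not p1 or p3) = T, (not (p2 xor p4) implies (not not p1 or p3)) = T, so the formula = F.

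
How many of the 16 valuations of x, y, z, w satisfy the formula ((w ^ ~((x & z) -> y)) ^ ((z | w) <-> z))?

12

x  y  z  w     (x & z)  ((x & z) -> y)  ~((x & z) -> y)  (w ^ ~((x & z) -> y))  (z | w)  ((z | w) <-> z)  φ
F  F  F  F        F           T                F                   F               F            T         T
F  F  F  T        F           T                F                   T               T            F         T
F  F  T  F        F           T                F                   F               T            T         T
F  F  T  T        F           T                F                   T               T            T         F
F  T  F  F        F           T                F                   F               F            T         T
F  T  F  T        F           T                F                   T               T            F         T
F  T  T  F        F           T                F                   F               T            T         T
F  T  T  T        F           T                F                   T               T            T         F
T  F  F  F        F           T                F                   F               F            T         T
T  F  F  T        F           T                F                   T               T            F         T
T  F  T  F        T           F                T                   T               T            T         F
T  F  T  T        T           F                T                   F               T            T         T
T  T  F  F        F           T                F                   F               F            T         T
T  T  F  T        F           T                F                   T               T            F         T
T  T  T  F        T           T                F                   F               T            T         T
T  T  T  T        T           T                F                   T               T            T         F
The formula is true on 12 of the 16 rows.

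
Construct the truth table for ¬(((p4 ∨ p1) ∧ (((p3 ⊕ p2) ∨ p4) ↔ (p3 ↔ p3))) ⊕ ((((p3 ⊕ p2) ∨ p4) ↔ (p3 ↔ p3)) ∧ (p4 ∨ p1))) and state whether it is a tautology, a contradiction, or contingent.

p1 | p2 | p3 | p4 || (p4 ∨ p1) | (p3 ⊕ p2) | ((p3 ⊕ p2) ∨ p4) | (p3 ↔ p3) | φ
T  | T  | T  | T  ||     T     |     F     |        T         |     T     | T
T  | T  | T  | F  ||     T     |     F     |        F         |     T     | T
T  | T  | F  | T  ||     T     |     T     |        T         |     T     | T
T  | T  | F  | F  ||     T     |     T     |        T         |     T     | T
T  | F  | T  | T  ||     T     |     T     |        T         |     T     | T
T  | F  | T  | F  ||     T     |     T     |        T         |     T     | T
T  | F  | F  | T  ||     T     |     F     |        T         |     T     | T
T  | F  | F  | F  ||     T     |     F     |        F         |     T     | T
F  | T  | T  | T  ||     T     |     F     |        T         |     T     | T
F  | T  | T  | F  ||     F     |     F     |        F         |     T     | T
F  | T  | F  | T  ||     T     |     T     |        T         |     T     | T
F  | T  | F  | F  ||     F     |     T     |        T         |     T     | T
F  | F  | T  | T  ||     T     |     T     |        T         |     T     | T
F  | F  | T  | F  ||     F     |     T     |        T         |     T     | T
F  | F  | F  | T  ||     T     |     F     |        T         |     T     | T
F  | F  | F  | F  ||     F     |     F     |        F         |     T     | T
Every row is T, so the formula is a tautology.

tautology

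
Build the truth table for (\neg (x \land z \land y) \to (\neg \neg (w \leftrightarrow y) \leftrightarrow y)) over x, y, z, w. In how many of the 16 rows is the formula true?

  x      y      z      w    |  (x \land z \land y)  \neg (x \land z \land y)  (w \leftrightarrow y)  \neg (w \leftrightarrow y)    φ  
 True   True   True   True  |          True                  False                     True                    False              True
 True   True   True  False  |          True                  False                    False                     True              True
 True   True  False   True  |         False                   True                     True                    False              True
 True   True  False  False  |         False                   True                    False                     True             False
 True  False   True   True  |         False                   True                    False                     True              True
 True  False   True  False  |         False                   True                     True                    False             False
 True  False  False   True  |         False                   True                    False                     True              True
 True  False  False  False  |         False                   True                     True                    False             False
False   True   True   True  |         False                   True                     True                    False              True
False   True   True  False  |         False                   True                    False                     True             False
False   True  False   True  |         False                   True                     True                    False              True
False   True  False  False  |         False                   True                    False                     True             False
False  False   True   True  |         False                   True                    False                     True              True
False  False   True  False  |         False                   True                     True                    False             False
False  False  False   True  |         False                   True                    False                     True              True
False  False  False  False  |         False                   True                     True                    False             False
The formula is true on 9 of the 16 rows.

9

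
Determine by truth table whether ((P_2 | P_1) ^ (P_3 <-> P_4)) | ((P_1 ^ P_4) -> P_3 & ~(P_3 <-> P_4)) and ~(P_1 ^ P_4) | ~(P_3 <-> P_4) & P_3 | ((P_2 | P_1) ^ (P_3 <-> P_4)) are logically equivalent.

 P_1  |  P_2  |  P_3  |  P_4  |   φ   |   ψ  
----- | ----- | ----- | ----- | ----- | -----
 True |  True |  True |  True |  True |  True
 True |  True |  True | False |  True |  True
 True |  True | False |  True |  True |  True
 True |  True | False | False | False | False
 True | False |  True |  True |  True |  True
 True | False |  True | False |  True |  True
 True | False | False |  True |  True |  True
 True | False | False | False | False | False
False |  True |  True |  True | False | False
False |  True |  True | False |  True |  True
False |  True | False |  True |  True |  True
False |  True | False | False |  True |  True
False | False |  True |  True |  True |  True
False | False |  True | False |  True |  True
False | False | False |  True | False | False
False | False | False | False |  True |  True
The columns for φ and ψ agree on every row, so they are logically equivalent.

equivalent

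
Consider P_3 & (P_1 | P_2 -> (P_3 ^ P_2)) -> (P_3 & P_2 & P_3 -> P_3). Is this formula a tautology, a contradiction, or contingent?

tautology

P_1 | P_2 | P_3 || φ
 0  |  0  |  0  || 1
 0  |  0  |  1  || 1
 0  |  1  |  0  || 1
 0  |  1  |  1  || 1
 1  |  0  |  0  || 1
 1  |  0  |  1  || 1
 1  |  1  |  0  || 1
 1  |  1  |  1  || 1
Every row is 1, so the formula is a tautology.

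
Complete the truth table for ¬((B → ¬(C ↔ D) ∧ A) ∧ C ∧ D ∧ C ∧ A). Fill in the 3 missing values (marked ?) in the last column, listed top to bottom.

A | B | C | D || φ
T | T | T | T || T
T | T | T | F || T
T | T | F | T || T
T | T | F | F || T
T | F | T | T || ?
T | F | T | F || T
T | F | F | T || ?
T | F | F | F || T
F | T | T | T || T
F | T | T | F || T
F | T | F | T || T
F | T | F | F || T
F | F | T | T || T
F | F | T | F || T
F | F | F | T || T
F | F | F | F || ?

Row A=T, B=F, C=T, D=T: ((B → ¬(C ↔ D) ∧ A) ∧ C) = T, (D ∧ C ∧ A) = T, ((B → ¬(C ↔ D) ∧ A) ∧ C ∧ D ∧ C ∧ A) = T, so the formula = F.
Row A=T, B=F, C=F, D=T: ((B → ¬(C ↔ D) ∧ A) ∧ C) = F, (D ∧ C ∧ A) = F, ((B → ¬(C ↔ D) ∧ A) ∧ C ∧ D ∧ C ∧ A) = F, so the formula = T.
Row A=F, B=F, C=F, D=F: ((B → ¬(C ↔ D) ∧ A) ∧ C) = F, (D ∧ C ∧ A) = F, ((B → ¬(C ↔ D) ∧ A) ∧ C ∧ D ∧ C ∧ A) = F, so the formula = T.

F, T, T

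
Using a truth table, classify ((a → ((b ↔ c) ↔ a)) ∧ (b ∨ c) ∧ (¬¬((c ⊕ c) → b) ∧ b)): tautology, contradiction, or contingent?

contingent

a  b  c  |  (b ↔ c)  ((b ↔ c) ↔ a)  (a → ((b ↔ c) ↔ a))  (b ∨ c)  (c ⊕ c)  ((c ⊕ c) → b)  ¬((c ⊕ c) → b)  ¬¬((c ⊕ c) → b)  (¬¬((c ⊕ c) → b) ∧ b)  φ
T  T  T  |     T           T                 T              T        F           T              F                T                   T            T
T  T  F  |     F           F                 F              T        F           T              F                T                   T            F
T  F  T  |     F           F                 F              T        F           T              F                T                   F            F
T  F  F  |     T           T                 T              F        F           T              F                T                   F            F
F  T  T  |     T           F                 T              T        F           T              F                T                   T            T
F  T  F  |     F           T                 T              T        F           T              F                T                   T            T
F  F  T  |     F           T                 T              T        F           T              F                T                   F            F
F  F  F  |     T           F                 T              F        F           T              F                T                   F            F
3 of 8 rows are T, so the formula is contingent.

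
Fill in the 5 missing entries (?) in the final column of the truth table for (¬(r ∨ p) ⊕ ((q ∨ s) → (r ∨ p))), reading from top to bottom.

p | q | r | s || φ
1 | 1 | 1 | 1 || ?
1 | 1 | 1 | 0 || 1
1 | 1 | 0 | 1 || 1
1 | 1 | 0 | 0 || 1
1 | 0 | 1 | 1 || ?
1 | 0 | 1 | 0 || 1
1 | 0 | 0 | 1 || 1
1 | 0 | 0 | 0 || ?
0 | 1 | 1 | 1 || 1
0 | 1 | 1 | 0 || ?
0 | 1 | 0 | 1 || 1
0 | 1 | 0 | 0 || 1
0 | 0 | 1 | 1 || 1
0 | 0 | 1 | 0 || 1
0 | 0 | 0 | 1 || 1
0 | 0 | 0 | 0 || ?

1, 1, 1, 1, 0

Row p=1, q=1, r=1, s=1: ¬(r ∨ p) = 0, ((q ∨ s) → (r ∨ p)) = 1, so the formula = 1.
Row p=1, q=0, r=1, s=1: ¬(r ∨ p) = 0, ((q ∨ s) → (r ∨ p)) = 1, so the formula = 1.
Row p=1, q=0, r=0, s=0: ¬(r ∨ p) = 0, ((q ∨ s) → (r ∨ p)) = 1, so the formula = 1.
Row p=0, q=1, r=1, s=0: ¬(r ∨ p) = 0, ((q ∨ s) → (r ∨ p)) = 1, so the formula = 1.
Row p=0, q=0, r=0, s=0: ¬(r ∨ p) = 1, ((q ∨ s) → (r ∨ p)) = 1, so the formula = 0.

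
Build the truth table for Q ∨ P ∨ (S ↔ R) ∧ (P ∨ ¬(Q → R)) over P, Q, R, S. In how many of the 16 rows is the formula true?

12

P  Q  R  S  |  φ
F  F  F  F  |  F
F  F  F  T  |  F
F  F  T  F  |  F
F  F  T  T  |  F
F  T  F  F  |  T
F  T  F  T  |  T
F  T  T  F  |  T
F  T  T  T  |  T
T  F  F  F  |  T
T  F  F  T  |  T
T  F  T  F  |  T
T  F  T  T  |  T
T  T  F  F  |  T
T  T  F  T  |  T
T  T  T  F  |  T
T  T  T  T  |  T
The formula is true on 12 of the 16 rows.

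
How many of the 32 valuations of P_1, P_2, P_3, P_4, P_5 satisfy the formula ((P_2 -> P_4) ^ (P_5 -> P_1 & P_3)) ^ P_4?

18

P_1 | P_2 | P_3 | P_4 | P_5 || φ
 F  |  F  |  F  |  F  |  F  || F
 F  |  F  |  F  |  F  |  T  || T
 F  |  F  |  F  |  T  |  F  || T
 F  |  F  |  F  |  T  |  T  || F
 F  |  F  |  T  |  F  |  F  || F
 F  |  F  |  T  |  F  |  T  || T
 F  |  F  |  T  |  T  |  F  || T
 F  |  F  |  T  |  T  |  T  || F
 F  |  T  |  F  |  F  |  F  || T
 F  |  T  |  F  |  F  |  T  || F
 F  |  T  |  F  |  T  |  F  || T
 F  |  T  |  F  |  T  |  T  || F
 F  |  T  |  T  |  F  |  F  || T
 F  |  T  |  T  |  F  |  T  || F
 F  |  T  |  T  |  T  |  F  || T
 F  |  T  |  T  |  T  |  T  || F
 T  |  F  |  F  |  F  |  F  || F
 T  |  F  |  F  |  F  |  T  || T
 T  |  F  |  F  |  T  |  F  || T
 T  |  F  |  F  |  T  |  T  || F
 T  |  F  |  T  |  F  |  F  || F
 T  |  F  |  T  |  F  |  T  || F
 T  |  F  |  T  |  T  |  F  || T
 T  |  F  |  T  |  T  |  T  || T
 T  |  T  |  F  |  F  |  F  || T
 T  |  T  |  F  |  F  |  T  || F
 T  |  T  |  F  |  T  |  F  || T
 T  |  T  |  F  |  T  |  T  || F
 T  |  T  |  T  |  F  |  F  || T
 T  |  T  |  T  |  F  |  T  || T
 T  |  T  |  T  |  T  |  F  || T
 T  |  T  |  T  |  T  |  T  || T
The formula is true on 18 of the 32 rows.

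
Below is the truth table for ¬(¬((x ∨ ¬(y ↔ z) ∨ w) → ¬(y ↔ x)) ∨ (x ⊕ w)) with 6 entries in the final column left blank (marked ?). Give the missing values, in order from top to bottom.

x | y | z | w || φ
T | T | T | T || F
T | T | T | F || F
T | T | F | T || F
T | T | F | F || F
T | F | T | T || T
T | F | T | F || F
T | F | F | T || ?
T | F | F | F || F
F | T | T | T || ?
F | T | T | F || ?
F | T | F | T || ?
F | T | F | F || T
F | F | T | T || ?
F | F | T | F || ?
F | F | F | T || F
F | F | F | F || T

Row x=T, y=F, z=F, w=T: ¬((x ∨ ¬(y ↔ z) ∨ w) → ¬(y ↔ x)) = F, (x ⊕ w) = F, (¬((x ∨ ¬(y ↔ z) ∨ w) → ¬(y ↔ x)) ∨ (x ⊕ w)) = F, so the formula = T.
Row x=F, y=T, z=T, w=T: ¬((x ∨ ¬(y ↔ z) ∨ w) → ¬(y ↔ x)) = F, (x ⊕ w) = T, (¬((x ∨ ¬(y ↔ z) ∨ w) → ¬(y ↔ x)) ∨ (x ⊕ w)) = T, so the formula = F.
Row x=F, y=T, z=T, w=F: ¬((x ∨ ¬(y ↔ z) ∨ w) → ¬(y ↔ x)) = F, (x ⊕ w) = F, (¬((x ∨ ¬(y ↔ z) ∨ w) → ¬(y ↔ x)) ∨ (x ⊕ w)) = F, so the formula = T.
Row x=F, y=T, z=F, w=T: ¬((x ∨ ¬(y ↔ z) ∨ w) → ¬(y ↔ x)) = F, (x ⊕ w) = T, (¬((x ∨ ¬(y ↔ z) ∨ w) → ¬(y ↔ x)) ∨ (x ⊕ w)) = T, so the formula = F.
Row x=F, y=F, z=T, w=T: ¬((x ∨ ¬(y ↔ z) ∨ w) → ¬(y ↔ x)) = T, (x ⊕ w) = T, (¬((x ∨ ¬(y ↔ z) ∨ w) → ¬(y ↔ x)) ∨ (x ⊕ w)) = T, so the formula = F.
Row x=F, y=F, z=T, w=F: ¬((x ∨ ¬(y ↔ z) ∨ w) → ¬(y ↔ x)) = T, (x ⊕ w) = F, (¬((x ∨ ¬(y ↔ z) ∨ w) → ¬(y ↔ x)) ∨ (x ⊕ w)) = T, so the formula = F.

T, F, T, F, F, F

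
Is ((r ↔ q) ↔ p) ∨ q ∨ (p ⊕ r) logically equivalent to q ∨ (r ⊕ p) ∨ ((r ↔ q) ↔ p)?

p | q | r || φ | ψ
F | F | F || F | F
F | F | T || T | T
F | T | F || T | T
F | T | T || T | T
T | F | F || T | T
T | F | T || F | F
T | T | F || T | T
T | T | T || T | T
The columns for φ and ψ agree on every row, so they are logically equivalent.

equivalent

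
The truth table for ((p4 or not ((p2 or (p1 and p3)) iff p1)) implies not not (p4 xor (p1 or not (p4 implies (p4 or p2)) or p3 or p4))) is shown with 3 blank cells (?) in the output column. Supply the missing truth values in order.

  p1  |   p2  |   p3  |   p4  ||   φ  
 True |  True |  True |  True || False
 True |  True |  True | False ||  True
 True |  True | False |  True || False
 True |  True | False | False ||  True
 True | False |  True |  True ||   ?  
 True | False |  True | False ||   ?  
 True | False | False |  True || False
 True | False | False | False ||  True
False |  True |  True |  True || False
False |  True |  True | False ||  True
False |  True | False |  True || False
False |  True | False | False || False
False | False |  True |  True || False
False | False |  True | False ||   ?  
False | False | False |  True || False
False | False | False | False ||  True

False, True, True

Row p1=True, p2=False, p3=True, p4=True: (p4 or not ((p2 or (p1 and p3)) iff p1)) = True, not not (p4 xor (p1 or not (p4 implies (p4 or p2)) or p3 or p4)) = False, so the formula = False.
Row p1=True, p2=False, p3=True, p4=False: (p4 or not ((p2 or (p1 and p3)) iff p1)) = False, not not (p4 xor (p1 or not (p4 implies (p4 or p2)) or p3 or p4)) = True, so the formula = True.
Row p1=False, p2=False, p3=True, p4=False: (p4 or not ((p2 or (p1 and p3)) iff p1)) = False, not not (p4 xor (p1 or not (p4 implies (p4 or p2)) or p3 or p4)) = True, so the formula = True.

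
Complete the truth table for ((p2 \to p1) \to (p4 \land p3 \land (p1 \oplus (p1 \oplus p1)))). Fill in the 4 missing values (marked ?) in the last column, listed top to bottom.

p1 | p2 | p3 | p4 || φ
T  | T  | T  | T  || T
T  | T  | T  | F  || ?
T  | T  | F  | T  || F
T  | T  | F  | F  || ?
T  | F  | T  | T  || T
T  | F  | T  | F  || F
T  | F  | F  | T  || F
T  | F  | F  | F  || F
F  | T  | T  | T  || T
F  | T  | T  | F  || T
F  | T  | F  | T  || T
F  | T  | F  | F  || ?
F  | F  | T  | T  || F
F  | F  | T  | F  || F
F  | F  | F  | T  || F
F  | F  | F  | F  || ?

Row p1=T, p2=T, p3=T, p4=F: (p2 \to p1) = T, (p4 \land p3 \land (p1 \oplus (p1 \oplus p1))) = F, so the formula = F.
Row p1=T, p2=T, p3=F, p4=F: (p2 \to p1) = T, (p4 \land p3 \land (p1 \oplus (p1 \oplus p1))) = F, so the formula = F.
Row p1=F, p2=T, p3=F, p4=F: (p2 \to p1) = F, (p4 \land p3 \land (p1 \oplus (p1 \oplus p1))) = F, so the formula = T.
Row p1=F, p2=F, p3=F, p4=F: (p2 \to p1) = T, (p4 \land p3 \land (p1 \oplus (p1 \oplus p1))) = F, so the formula = F.

F, F, T, F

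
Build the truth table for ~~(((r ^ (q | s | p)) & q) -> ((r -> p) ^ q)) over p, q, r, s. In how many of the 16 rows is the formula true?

12

p | q | r | s || φ
T | T | T | T || T
T | T | T | F || T
T | T | F | T || F
T | T | F | F || F
T | F | T | T || T
T | F | T | F || T
T | F | F | T || T
T | F | F | F || T
F | T | T | T || T
F | T | T | F || T
F | T | F | T || F
F | T | F | F || F
F | F | T | T || T
F | F | T | F || T
F | F | F | T || T
F | F | F | F || T
The formula is true on 12 of the 16 rows.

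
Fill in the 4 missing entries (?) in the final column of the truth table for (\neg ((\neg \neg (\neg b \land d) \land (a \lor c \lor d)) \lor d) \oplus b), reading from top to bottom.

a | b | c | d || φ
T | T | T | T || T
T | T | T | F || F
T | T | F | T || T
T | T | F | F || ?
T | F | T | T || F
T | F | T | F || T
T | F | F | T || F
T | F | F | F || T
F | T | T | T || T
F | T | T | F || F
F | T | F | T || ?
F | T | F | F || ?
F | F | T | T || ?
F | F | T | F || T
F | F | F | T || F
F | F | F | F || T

Row a=T, b=T, c=F, d=F: \neg ((\neg \neg (\neg b \land d) \land (a \lor c \lor d)) \lor d) = T, so the formula = F.
Row a=F, b=T, c=F, d=T: \neg ((\neg \neg (\neg b \land d) \land (a \lor c \lor d)) \lor d) = F, so the formula = T.
Row a=F, b=T, c=F, d=F: \neg ((\neg \neg (\neg b \land d) \land (a \lor c \lor d)) \lor d) = T, so the formula = F.
Row a=F, b=F, c=T, d=T: \neg ((\neg \neg (\neg b \land d) \land (a \lor c \lor d)) \lor d) = F, so the formula = F.

F, T, F, F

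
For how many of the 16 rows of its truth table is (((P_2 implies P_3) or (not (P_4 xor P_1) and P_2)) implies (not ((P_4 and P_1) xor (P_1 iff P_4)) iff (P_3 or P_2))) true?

10

P_1 | P_2 | P_3 | P_4 | φ
--- | --- | --- | --- | -
 F  |  F  |  F  |  F  | T
 F  |  F  |  F  |  T  | F
 F  |  F  |  T  |  F  | F
 F  |  F  |  T  |  T  | T
 F  |  T  |  F  |  F  | F
 F  |  T  |  F  |  T  | T
 F  |  T  |  T  |  F  | F
 F  |  T  |  T  |  T  | T
 T  |  F  |  F  |  F  | F
 T  |  F  |  F  |  T  | F
 T  |  F  |  T  |  F  | T
 T  |  F  |  T  |  T  | T
 T  |  T  |  F  |  F  | T
 T  |  T  |  F  |  T  | T
 T  |  T  |  T  |  F  | T
 T  |  T  |  T  |  T  | T
The formula is true on 10 of the 16 rows.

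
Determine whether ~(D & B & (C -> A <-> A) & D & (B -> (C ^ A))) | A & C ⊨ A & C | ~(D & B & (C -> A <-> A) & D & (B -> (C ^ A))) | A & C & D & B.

A | B | C | D || φ | ψ
F | F | F | F || T | T
F | F | F | T || T | T
F | F | T | F || T | T
F | F | T | T || T | T
F | T | F | F || T | T
F | T | F | T || T | T
F | T | T | F || T | T
F | T | T | T || F | F
T | F | F | F || T | T
T | F | F | T || T | T
T | F | T | F || T | T
T | F | T | T || T | T
T | T | F | F || T | T
T | T | F | T || F | F
T | T | T | F || T | T
T | T | T | T || T | T
In every row where φ is true, ψ is also true, so φ ⊨ ψ.

yes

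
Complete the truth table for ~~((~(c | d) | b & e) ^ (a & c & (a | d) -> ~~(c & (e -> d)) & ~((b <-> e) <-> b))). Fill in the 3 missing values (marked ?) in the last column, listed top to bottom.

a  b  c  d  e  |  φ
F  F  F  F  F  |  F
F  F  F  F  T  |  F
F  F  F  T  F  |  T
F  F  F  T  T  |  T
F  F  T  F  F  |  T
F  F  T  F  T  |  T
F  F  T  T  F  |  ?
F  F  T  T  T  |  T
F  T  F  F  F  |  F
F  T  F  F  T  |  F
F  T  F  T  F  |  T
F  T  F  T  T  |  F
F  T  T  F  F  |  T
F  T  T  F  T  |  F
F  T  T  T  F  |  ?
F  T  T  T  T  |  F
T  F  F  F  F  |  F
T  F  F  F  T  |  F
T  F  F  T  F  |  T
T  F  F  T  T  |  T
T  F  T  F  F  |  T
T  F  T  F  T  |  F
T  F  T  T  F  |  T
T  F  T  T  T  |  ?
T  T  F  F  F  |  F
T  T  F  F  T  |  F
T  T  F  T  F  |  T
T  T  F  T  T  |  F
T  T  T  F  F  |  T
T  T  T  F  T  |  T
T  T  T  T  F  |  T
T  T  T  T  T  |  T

Row a=F, b=F, c=T, d=T, e=F: ((~(c | d) | b & e) ^ (a & c & (a | d) -> ~~(c & (e -> d)) & ~((b <-> e) <-> b))) = T, ~((~(c | d) | b & e) ^ (a & c & (a | d) -> ~~(c & (e -> d)) & ~((b <-> e) <-> b))) = F, so the formula = T.
Row a=F, b=T, c=T, d=T, e=F: ((~(c | d) | b & e) ^ (a & c & (a | d) -> ~~(c & (e -> d)) & ~((b <-> e) <-> b))) = T, ~((~(c | d) | b & e) ^ (a & c & (a | d) -> ~~(c & (e -> d)) & ~((b <-> e) <-> b))) = F, so the formula = T.
Row a=T, b=F, c=T, d=T, e=T: ((~(c | d) | b & e) ^ (a & c & (a | d) -> ~~(c & (e -> d)) & ~((b <-> e) <-> b))) = F, ~((~(c | d) | b & e) ^ (a & c & (a | d) -> ~~(c & (e -> d)) & ~((b <-> e) <-> b))) = T, so the formula = F.

T, T, F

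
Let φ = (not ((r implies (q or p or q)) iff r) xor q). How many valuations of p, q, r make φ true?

5

p | q | r || (q or p or q) | (r implies (q or p or q)) | φ
T | T | T ||       T       |             T             | T
T | T | F ||       T       |             T             | F
T | F | T ||       T       |             T             | F
T | F | F ||       T       |             T             | T
F | T | T ||       T       |             T             | T
F | T | F ||       T       |             T             | F
F | F | T ||       F       |             F             | T
F | F | F ||       F       |             T             | T
The formula is true on 5 of the 8 rows.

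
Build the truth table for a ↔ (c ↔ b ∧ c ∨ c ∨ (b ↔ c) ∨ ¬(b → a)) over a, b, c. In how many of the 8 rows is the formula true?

5

a  b  c  |  φ
F  F  F  |  T
F  F  T  |  F
F  T  F  |  T
F  T  T  |  F
T  F  F  |  F
T  F  T  |  T
T  T  F  |  T
T  T  T  |  T
The formula is true on 5 of the 8 rows.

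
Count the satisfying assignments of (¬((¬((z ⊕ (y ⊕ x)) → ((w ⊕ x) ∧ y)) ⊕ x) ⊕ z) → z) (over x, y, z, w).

11

x | y | z | w | φ
- | - | - | - | -
T | T | T | T | T
T | T | T | F | T
T | T | F | T | T
T | T | F | F | T
T | F | T | T | T
T | F | T | F | T
T | F | F | T | F
T | F | F | F | F
F | T | T | T | T
F | T | T | F | T
F | T | F | T | F
F | T | F | F | T
F | F | T | T | T
F | F | T | F | T
F | F | F | T | F
F | F | F | F | F
The formula is true on 11 of the 16 rows.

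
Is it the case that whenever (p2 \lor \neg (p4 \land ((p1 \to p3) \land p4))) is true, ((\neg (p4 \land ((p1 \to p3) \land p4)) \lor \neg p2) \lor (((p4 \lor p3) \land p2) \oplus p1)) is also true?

no

p1 | p2 | p3 | p4 || φ | ψ
T  | T  | T  | T  || T | F
T  | T  | T  | F  || T | T
T  | T  | F  | T  || T | T
T  | T  | F  | F  || T | T
T  | F  | T  | T  || F | T
T  | F  | T  | F  || T | T
T  | F  | F  | T  || T | T
T  | F  | F  | F  || T | T
F  | T  | T  | T  || T | T
F  | T  | T  | F  || T | T
F  | T  | F  | T  || T | T
F  | T  | F  | F  || T | T
F  | F  | T  | T  || F | T
F  | F  | T  | F  || T | T
F  | F  | F  | T  || F | T
F  | F  | F  | F  || T | T
At p1=T, p2=T, p3=T, p4=T we have φ true but ψ false, so φ does not entail ψ.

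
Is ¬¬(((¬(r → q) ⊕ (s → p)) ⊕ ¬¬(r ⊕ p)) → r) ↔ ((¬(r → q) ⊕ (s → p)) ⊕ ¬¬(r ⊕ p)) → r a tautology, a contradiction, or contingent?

tautology

p | q | r | s | φ
- | - | - | - | -
T | T | T | T | T
T | T | T | F | T
T | T | F | T | T
T | T | F | F | T
T | F | T | T | T
T | F | T | F | T
T | F | F | T | T
T | F | F | F | T
F | T | T | T | T
F | T | T | F | T
F | T | F | T | T
F | T | F | F | T
F | F | T | T | T
F | F | T | F | T
F | F | F | T | T
F | F | F | F | T
Every row is T, so the formula is a tautology.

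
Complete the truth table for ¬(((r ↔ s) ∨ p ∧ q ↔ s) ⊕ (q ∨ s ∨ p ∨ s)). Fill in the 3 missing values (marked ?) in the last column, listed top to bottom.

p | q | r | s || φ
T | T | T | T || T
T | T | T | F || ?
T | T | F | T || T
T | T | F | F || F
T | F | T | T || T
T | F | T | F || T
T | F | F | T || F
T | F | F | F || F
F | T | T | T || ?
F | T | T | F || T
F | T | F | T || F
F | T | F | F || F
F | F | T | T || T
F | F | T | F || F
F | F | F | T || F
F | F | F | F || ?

Row p=T, q=T, r=T, s=F: ((r ↔ s) ∨ p ∧ q ↔ s) = F, (q ∨ s ∨ p ∨ s) = T, (((r ↔ s) ∨ p ∧ q ↔ s) ⊕ (q ∨ s ∨ p ∨ s)) = T, so the formula = F.
Row p=F, q=T, r=T, s=T: ((r ↔ s) ∨ p ∧ q ↔ s) = T, (q ∨ s ∨ p ∨ s) = T, (((r ↔ s) ∨ p ∧ q ↔ s) ⊕ (q ∨ s ∨ p ∨ s)) = F, so the formula = T.
Row p=F, q=F, r=F, s=F: ((r ↔ s) ∨ p ∧ q ↔ s) = F, (q ∨ s ∨ p ∨ s) = F, (((r ↔ s) ∨ p ∧ q ↔ s) ⊕ (q ∨ s ∨ p ∨ s)) = F, so the formula = T.

F, T, T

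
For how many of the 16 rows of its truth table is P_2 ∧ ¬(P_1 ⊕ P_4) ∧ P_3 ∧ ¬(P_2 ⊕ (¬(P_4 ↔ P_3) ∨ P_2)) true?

P_1 | P_2 | P_3 | P_4 || φ
 F  |  F  |  F  |  F  || F
 F  |  F  |  F  |  T  || F
 F  |  F  |  T  |  F  || F
 F  |  F  |  T  |  T  || F
 F  |  T  |  F  |  F  || F
 F  |  T  |  F  |  T  || F
 F  |  T  |  T  |  F  || T
 F  |  T  |  T  |  T  || F
 T  |  F  |  F  |  F  || F
 T  |  F  |  F  |  T  || F
 T  |  F  |  T  |  F  || F
 T  |  F  |  T  |  T  || F
 T  |  T  |  F  |  F  || F
 T  |  T  |  F  |  T  || F
 T  |  T  |  T  |  F  || F
 T  |  T  |  T  |  T  || T
The formula is true on 2 of the 16 rows.

2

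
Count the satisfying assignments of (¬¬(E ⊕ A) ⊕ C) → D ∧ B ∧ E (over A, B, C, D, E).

18

A | B | C | D | E || ((¬¬(E ⊕ A) ⊕ C) → (D ∧ B ∧ E))
T | T | T | T | T ||                T               
T | T | T | T | F ||                T               
T | T | T | F | T ||                F               
T | T | T | F | F ||                T               
T | T | F | T | T ||                T               
T | T | F | T | F ||                F               
T | T | F | F | T ||                T               
T | T | F | F | F ||                F               
T | F | T | T | T ||                F               
T | F | T | T | F ||                T               
T | F | T | F | T ||                F               
T | F | T | F | F ||                T               
T | F | F | T | T ||                T               
T | F | F | T | F ||                F               
T | F | F | F | T ||                T               
T | F | F | F | F ||                F               
F | T | T | T | T ||                T               
F | T | T | T | F ||                F               
F | T | T | F | T ||                T               
F | T | T | F | F ||                F               
F | T | F | T | T ||                T               
F | T | F | T | F ||                T               
F | T | F | F | T ||                F               
F | T | F | F | F ||                T               
F | F | T | T | T ||                T               
F | F | T | T | F ||                F               
F | F | T | F | T ||                T               
F | F | T | F | F ||                F               
F | F | F | T | T ||                F               
F | F | F | T | F ||                T               
F | F | F | F | T ||                F               
F | F | F | F | F ||                T               
The formula is true on 18 of the 32 rows.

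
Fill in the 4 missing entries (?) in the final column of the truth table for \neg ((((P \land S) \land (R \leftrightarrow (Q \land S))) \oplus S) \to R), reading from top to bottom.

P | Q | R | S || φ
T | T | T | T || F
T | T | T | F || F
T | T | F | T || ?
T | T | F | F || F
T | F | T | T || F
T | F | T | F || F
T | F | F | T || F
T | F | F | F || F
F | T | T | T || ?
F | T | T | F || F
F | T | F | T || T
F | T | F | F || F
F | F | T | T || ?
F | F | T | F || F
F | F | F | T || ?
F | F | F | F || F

Row P=T, Q=T, R=F, S=T: (((P \land S) \land (R \leftrightarrow (Q \land S))) \oplus S) = T, ((((P \land S) \land (R \leftrightarrow (Q \land S))) \oplus S) \to R) = F, so the formula = T.
Row P=F, Q=T, R=T, S=T: (((P \land S) \land (R \leftrightarrow (Q \land S))) \oplus S) = T, ((((P \land S) \land (R \leftrightarrow (Q \land S))) \oplus S) \to R) = T, so the formula = F.
Row P=F, Q=F, R=T, S=T: (((P \land S) \land (R \leftrightarrow (Q \land S))) \oplus S) = T, ((((P \land S) \land (R \leftrightarrow (Q \land S))) \oplus S) \to R) = T, so the formula = F.
Row P=F, Q=F, R=F, S=T: (((P \land S) \land (R \leftrightarrow (Q \land S))) \oplus S) = T, ((((P \land S) \land (R \leftrightarrow (Q \land S))) \oplus S) \to R) = F, so the formula = T.

T, F, F, T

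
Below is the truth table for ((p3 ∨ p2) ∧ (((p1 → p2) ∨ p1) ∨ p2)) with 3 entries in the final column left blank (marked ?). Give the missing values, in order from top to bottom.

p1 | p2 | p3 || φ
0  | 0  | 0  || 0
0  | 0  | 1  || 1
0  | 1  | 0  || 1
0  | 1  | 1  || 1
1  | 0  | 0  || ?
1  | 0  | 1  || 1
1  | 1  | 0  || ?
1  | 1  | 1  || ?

0, 1, 1

Row p1=1, p2=0, p3=0: (p3 ∨ p2) = 0, (((p1 → p2) ∨ p1) ∨ p2) = 1, so the formula = 0.
Row p1=1, p2=1, p3=0: (p3 ∨ p2) = 1, (((p1 → p2) ∨ p1) ∨ p2) = 1, so the formula = 1.
Row p1=1, p2=1, p3=1: (p3 ∨ p2) = 1, (((p1 → p2) ∨ p1) ∨ p2) = 1, so the formula = 1.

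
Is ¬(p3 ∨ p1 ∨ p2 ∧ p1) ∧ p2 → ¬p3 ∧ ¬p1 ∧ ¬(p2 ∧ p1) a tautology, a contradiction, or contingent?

  p1     p2     p3   |    φ  
False  False  False  |   True
False  False   True  |   True
False   True  False  |   True
False   True   True  |   True
 True  False  False  |   True
 True  False   True  |   True
 True   True  False  |   True
 True   True   True  |   True
Every row is True, so the formula is a tautology.

tautology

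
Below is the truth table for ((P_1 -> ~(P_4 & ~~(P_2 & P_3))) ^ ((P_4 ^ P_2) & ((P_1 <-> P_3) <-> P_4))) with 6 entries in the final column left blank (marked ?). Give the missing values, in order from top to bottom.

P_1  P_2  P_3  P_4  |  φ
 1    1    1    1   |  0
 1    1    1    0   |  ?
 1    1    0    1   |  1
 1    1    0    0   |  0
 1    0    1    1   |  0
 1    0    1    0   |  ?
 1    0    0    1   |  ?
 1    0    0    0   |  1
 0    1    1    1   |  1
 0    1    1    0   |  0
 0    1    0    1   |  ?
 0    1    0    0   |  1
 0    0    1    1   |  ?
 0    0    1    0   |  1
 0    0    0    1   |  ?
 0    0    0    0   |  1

Row P_1=1, P_2=1, P_3=1, P_4=0: (P_1 -> ~(P_4 & ~~(P_2 & P_3))) = 1, ((P_4 ^ P_2) & ((P_1 <-> P_3) <-> P_4)) = 0, so the formula = 1.
Row P_1=1, P_2=0, P_3=1, P_4=0: (P_1 -> ~(P_4 & ~~(P_2 & P_3))) = 1, ((P_4 ^ P_2) & ((P_1 <-> P_3) <-> P_4)) = 0, so the formula = 1.
Row P_1=1, P_2=0, P_3=0, P_4=1: (P_1 -> ~(P_4 & ~~(P_2 & P_3))) = 1, ((P_4 ^ P_2) & ((P_1 <-> P_3) <-> P_4)) = 0, so the formula = 1.
Row P_1=0, P_2=1, P_3=0, P_4=1: (P_1 -> ~(P_4 & ~~(P_2 & P_3))) = 1, ((P_4 ^ P_2) & ((P_1 <-> P_3) <-> P_4)) = 0, so the formula = 1.
Row P_1=0, P_2=0, P_3=1, P_4=1: (P_1 -> ~(P_4 & ~~(P_2 & P_3))) = 1, ((P_4 ^ P_2) & ((P_1 <-> P_3) <-> P_4)) = 0, so the formula = 1.
Row P_1=0, P_2=0, P_3=0, P_4=1: (P_1 -> ~(P_4 & ~~(P_2 & P_3))) = 1, ((P_4 ^ P_2) & ((P_1 <-> P_3) <-> P_4)) = 1, so the formula = 0.

1, 1, 1, 1, 1, 0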